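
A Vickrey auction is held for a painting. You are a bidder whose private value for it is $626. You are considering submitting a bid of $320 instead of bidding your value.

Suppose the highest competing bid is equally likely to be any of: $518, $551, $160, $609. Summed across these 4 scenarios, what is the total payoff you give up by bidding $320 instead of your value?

The deviation costs you only when the competing bid falls strictly between $320 and $626; elsewhere both bids give the same outcome.
$518: truthful payoff $108, deviation payoff $0 → loss $108.
$551: truthful payoff $75, deviation payoff $0 → loss $75.
$160: outcomes coincide → loss $0.
$609: truthful payoff $17, deviation payoff $0 → loss $17.
Total loss = $108 + $75 + $17 = $200.
Because the price is fixed by the runner-up's bid, deviating from your value can only change a good outcome into a bad one — never the reverse.

$200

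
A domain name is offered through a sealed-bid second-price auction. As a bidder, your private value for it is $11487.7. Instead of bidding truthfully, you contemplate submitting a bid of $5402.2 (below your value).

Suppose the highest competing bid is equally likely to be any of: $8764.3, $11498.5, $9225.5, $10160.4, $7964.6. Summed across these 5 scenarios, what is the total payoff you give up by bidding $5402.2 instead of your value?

$9836

The deviation costs you only when the competing bid falls strictly between $5402.2 and $11487.7; elsewhere both bids give the same outcome.
$8764.3: truthful payoff $2723.4, deviation payoff $0 → loss $2723.4.
$11498.5: outcomes coincide → loss $0.
$9225.5: truthful payoff $2262.2, deviation payoff $0 → loss $2262.2.
$10160.4: truthful payoff $1327.3, deviation payoff $0 → loss $1327.3.
$7964.6: truthful payoff $3523.1, deviation payoff $0 → loss $3523.1.
Total loss = $2723.4 + $2262.2 + $1327.3 + $3523.1 = $9836.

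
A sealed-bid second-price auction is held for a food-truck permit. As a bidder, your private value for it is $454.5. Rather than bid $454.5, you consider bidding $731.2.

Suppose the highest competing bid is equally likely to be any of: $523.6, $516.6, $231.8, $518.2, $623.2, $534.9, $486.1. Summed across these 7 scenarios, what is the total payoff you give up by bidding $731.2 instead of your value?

The deviation costs you only when the competing bid falls strictly between $454.5 and $731.2; elsewhere both bids give the same outcome.
$523.6: truthful payoff $0, deviation payoff −$69.1 → loss $69.1.
$516.6: truthful payoff $0, deviation payoff −$62.1 → loss $62.1.
$231.8: outcomes coincide → loss $0.
$518.2: truthful payoff $0, deviation payoff −$63.7 → loss $63.7.
$623.2: truthful payoff $0, deviation payoff −$168.7 → loss $168.7.
$534.9: truthful payoff $0, deviation payoff −$80.4 → loss $80.4.
$486.1: truthful payoff $0, deviation payoff −$31.6 → loss $31.6.
Total loss = $69.1 + $62.1 + $63.7 + $168.7 + $80.4 + $31.6 = $475.6.

$475.6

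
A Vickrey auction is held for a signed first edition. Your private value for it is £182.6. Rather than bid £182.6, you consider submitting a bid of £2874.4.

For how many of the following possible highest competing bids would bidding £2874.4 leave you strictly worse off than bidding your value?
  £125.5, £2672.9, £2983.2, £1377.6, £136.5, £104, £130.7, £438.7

3

The deviation hurts exactly when the highest competing bid lies strictly between £182.6 and £2874.4 — overbidding then wins at a price above your value.
£125.5: below both → same outcome either way.
£2672.9: inside the interval → strictly worse (loss £2490.3).
£2983.2: above both → same outcome either way.
£1377.6: inside the interval → strictly worse (loss £1195).
£136.5: below both → same outcome either way.
£104: below both → same outcome either way.
£130.7: below both → same outcome either way.
£438.7: inside the interval → strictly worse (loss £256.1).
Count: 3.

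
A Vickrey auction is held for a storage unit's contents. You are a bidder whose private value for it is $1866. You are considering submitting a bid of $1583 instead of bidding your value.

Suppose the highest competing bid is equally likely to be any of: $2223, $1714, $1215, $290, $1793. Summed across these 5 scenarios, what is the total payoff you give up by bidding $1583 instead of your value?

$225

The deviation costs you only when the competing bid falls strictly between $1583 and $1866; elsewhere both bids give the same outcome.
$2223: outcomes coincide → loss $0.
$1714: truthful payoff $152, deviation payoff $0 → loss $152.
$1215: outcomes coincide → loss $0.
$290: outcomes coincide → loss $0.
$1793: truthful payoff $73, deviation payoff $0 → loss $73.
Total loss = $152 + $73 = $225.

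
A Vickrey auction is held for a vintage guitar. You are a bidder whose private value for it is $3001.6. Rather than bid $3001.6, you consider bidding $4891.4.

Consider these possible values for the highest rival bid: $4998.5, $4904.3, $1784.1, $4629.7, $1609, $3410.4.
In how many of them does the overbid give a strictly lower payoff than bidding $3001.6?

The deviation hurts exactly when the highest competing bid lies strictly between $3001.6 and $4891.4 — overbidding then wins at a price above your value.
$4998.5: above both → same outcome either way.
$4904.3: above both → same outcome either way.
$1784.1: below both → same outcome either way.
$4629.7: inside the interval → strictly worse (loss $1628.1).
$1609: below both → same outcome either way.
$3410.4: inside the interval → strictly worse (loss $408.8).
Count: 2.

2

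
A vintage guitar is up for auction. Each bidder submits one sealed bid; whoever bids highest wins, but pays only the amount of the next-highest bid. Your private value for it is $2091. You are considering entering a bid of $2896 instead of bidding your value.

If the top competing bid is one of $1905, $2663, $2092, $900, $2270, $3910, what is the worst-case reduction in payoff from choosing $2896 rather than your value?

$572

$1905: same outcome either way → loss $0.
$2663: truthful gives $0, deviation gives −$572 → loss $572.
$2092: truthful gives $0, deviation gives −$1 → loss $1.
$900: same outcome either way → loss $0.
$2270: truthful gives $0, deviation gives −$179 → loss $179.
$3910: same outcome either way → loss $0.
Maximum loss: $572.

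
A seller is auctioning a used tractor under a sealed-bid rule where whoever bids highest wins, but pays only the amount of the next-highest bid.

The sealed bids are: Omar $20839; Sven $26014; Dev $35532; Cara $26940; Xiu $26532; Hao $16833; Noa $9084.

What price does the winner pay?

$26940

Highest bid: Dev at $35532, so Dev wins.
Second-highest bid: Cara at $26940 — that is the price the winner pays.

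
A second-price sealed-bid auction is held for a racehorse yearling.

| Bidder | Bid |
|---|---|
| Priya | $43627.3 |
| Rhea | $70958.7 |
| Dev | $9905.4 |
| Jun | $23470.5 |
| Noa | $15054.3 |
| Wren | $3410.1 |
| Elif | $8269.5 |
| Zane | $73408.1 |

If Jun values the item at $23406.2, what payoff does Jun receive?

Highest bid: Zane at $73408.1, so Zane wins.
Second-highest bid: Rhea at $70958.7 — that is the price the winner pays.
Jun did not win, so Jun pays nothing and receives nothing: payoff $0.

$0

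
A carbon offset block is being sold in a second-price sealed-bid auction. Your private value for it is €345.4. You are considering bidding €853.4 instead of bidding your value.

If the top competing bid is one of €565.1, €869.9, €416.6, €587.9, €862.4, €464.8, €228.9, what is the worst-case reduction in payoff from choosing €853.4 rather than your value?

€565.1: truthful gives €0, deviation gives −€219.7 → loss €219.7.
€869.9: same outcome either way → loss €0.
€416.6: truthful gives €0, deviation gives −€71.2 → loss €71.2.
€587.9: truthful gives €0, deviation gives −€242.5 → loss €242.5.
€862.4: same outcome either way → loss €0.
€464.8: truthful gives €0, deviation gives −€119.4 → loss €119.4.
€228.9: same outcome either way → loss €0.
Maximum loss: €242.5.

€242.5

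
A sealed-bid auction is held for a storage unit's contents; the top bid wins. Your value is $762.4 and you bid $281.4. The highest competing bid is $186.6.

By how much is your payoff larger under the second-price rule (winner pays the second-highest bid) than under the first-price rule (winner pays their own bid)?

You have the highest bid, so you win under either rule.
Second-price: pay $186.6 → payoff $575.8.
First-price: pay your own bid $281.4 → payoff $481.
Difference = $575.8 − ($481) = $94.8.

$94.8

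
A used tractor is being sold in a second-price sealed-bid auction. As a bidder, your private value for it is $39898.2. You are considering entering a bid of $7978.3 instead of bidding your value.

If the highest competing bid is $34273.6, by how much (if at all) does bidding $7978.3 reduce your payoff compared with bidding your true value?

Bidding your value $39898.2: you win (since $39898.2 > $34273.6) and pay $34273.6. Payoff $5624.6.
Bidding $7978.3: you lose. Payoff $0.
The competing bid $34273.6 lies between your shaded bid and your value, so underbidding forfeits an item you could have won at a profitable price.
Loss from deviating = $5624.6 − ($0) = $5624.6.

$5624.6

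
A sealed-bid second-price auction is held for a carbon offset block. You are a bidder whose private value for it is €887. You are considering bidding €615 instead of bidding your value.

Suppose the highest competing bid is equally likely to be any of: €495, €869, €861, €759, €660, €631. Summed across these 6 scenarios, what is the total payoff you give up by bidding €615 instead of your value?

€655

The deviation costs you only when the competing bid falls strictly between €615 and €887; elsewhere both bids give the same outcome.
€495: outcomes coincide → loss €0.
€869: truthful payoff €18, deviation payoff €0 → loss €18.
€861: truthful payoff €26, deviation payoff €0 → loss €26.
€759: truthful payoff €128, deviation payoff €0 → loss €128.
€660: truthful payoff €227, deviation payoff €0 → loss €227.
€631: truthful payoff €256, deviation payoff €0 → loss €256.
Total loss = €18 + €26 + €128 + €227 + €256 = €655.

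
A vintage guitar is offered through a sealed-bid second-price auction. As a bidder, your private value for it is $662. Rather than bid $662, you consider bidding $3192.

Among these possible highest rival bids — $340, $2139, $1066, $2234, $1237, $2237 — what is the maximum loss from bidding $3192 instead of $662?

$340: same outcome either way → loss $0.
$2139: truthful gives $0, deviation gives −$1477 → loss $1477.
$1066: truthful gives $0, deviation gives −$404 → loss $404.
$2234: truthful gives $0, deviation gives −$1572 → loss $1572.
$1237: truthful gives $0, deviation gives −$575 → loss $575.
$2237: truthful gives $0, deviation gives −$1575 → loss $1575.
Maximum loss: $1575.

$1575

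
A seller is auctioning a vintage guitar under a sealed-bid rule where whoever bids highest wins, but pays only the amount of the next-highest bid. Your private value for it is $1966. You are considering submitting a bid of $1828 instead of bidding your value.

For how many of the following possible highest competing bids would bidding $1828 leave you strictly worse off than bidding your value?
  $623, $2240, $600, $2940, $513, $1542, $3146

The deviation hurts exactly when the highest competing bid lies strictly between $1828 and $1966 — underbidding then forfeits a profitable win.
$623: below both → same outcome either way.
$2240: above both → same outcome either way.
$600: below both → same outcome either way.
$2940: above both → same outcome either way.
$513: below both → same outcome either way.
$1542: below both → same outcome either way.
$3146: above both → same outcome either way.
Count: 0.

0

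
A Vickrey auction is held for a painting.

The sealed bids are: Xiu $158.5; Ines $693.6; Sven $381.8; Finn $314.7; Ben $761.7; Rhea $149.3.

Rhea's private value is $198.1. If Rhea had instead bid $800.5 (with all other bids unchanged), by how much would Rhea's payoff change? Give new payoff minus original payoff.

−$563.6

The highest bid among the other bidders is $761.7; Rhea's bid doesn't change that.
Original bid $149.3: Rhea is not highest (top rival bid is $761.7); payoff $0.
Alternative bid $800.5: Rhea is highest, pays the top rival bid $761.7; payoff $198.1 − $761.7 = −$563.6.
Change in payoff = −$563.6 − ($0) = −$563.6.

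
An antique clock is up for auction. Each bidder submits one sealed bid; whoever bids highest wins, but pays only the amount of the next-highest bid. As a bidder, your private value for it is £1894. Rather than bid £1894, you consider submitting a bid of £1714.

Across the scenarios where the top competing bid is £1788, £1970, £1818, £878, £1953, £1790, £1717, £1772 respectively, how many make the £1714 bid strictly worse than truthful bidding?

5

The deviation hurts exactly when the highest competing bid lies strictly between £1714 and £1894 — underbidding then forfeits a profitable win.
£1788: inside the interval → strictly worse (loss £106).
£1970: above both → same outcome either way.
£1818: inside the interval → strictly worse (loss £76).
£878: below both → same outcome either way.
£1953: above both → same outcome either way.
£1790: inside the interval → strictly worse (loss £104).
£1717: inside the interval → strictly worse (loss £177).
£1772: inside the interval → strictly worse (loss £122).
Count: 5.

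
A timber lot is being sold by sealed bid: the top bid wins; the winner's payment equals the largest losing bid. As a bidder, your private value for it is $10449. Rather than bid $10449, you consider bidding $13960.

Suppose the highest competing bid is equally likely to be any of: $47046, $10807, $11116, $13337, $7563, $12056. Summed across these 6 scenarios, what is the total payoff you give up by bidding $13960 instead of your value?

$5520

The deviation costs you only when the competing bid falls strictly between $10449 and $13960; elsewhere both bids give the same outcome.
$47046: outcomes coincide → loss $0.
$10807: truthful payoff $0, deviation payoff −$358 → loss $358.
$11116: truthful payoff $0, deviation payoff −$667 → loss $667.
$13337: truthful payoff $0, deviation payoff −$2888 → loss $2888.
$7563: outcomes coincide → loss $0.
$12056: truthful payoff $0, deviation payoff −$1607 → loss $1607.
Total loss = $358 + $667 + $2888 + $1607 = $5520.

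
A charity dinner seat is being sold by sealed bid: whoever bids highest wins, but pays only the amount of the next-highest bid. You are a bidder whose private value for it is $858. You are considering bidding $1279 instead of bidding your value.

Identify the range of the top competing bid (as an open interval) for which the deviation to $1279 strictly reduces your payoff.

($858, $1279)

If the competing bid is below $858, both bids win at the same price — no difference.
If it is above $1279, both bids lose — no difference.
If it lies strictly between $858 and $1279, bidding your value loses (payoff 0) while bidding $1279 wins at a price above your value (payoff negative).
So the deviation strictly hurts on the open interval ($858, $1279).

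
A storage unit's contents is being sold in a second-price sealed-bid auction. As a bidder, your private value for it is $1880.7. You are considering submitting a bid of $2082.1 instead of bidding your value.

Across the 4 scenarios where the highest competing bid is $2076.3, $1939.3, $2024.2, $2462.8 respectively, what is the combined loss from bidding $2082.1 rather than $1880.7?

The deviation costs you only when the competing bid falls strictly between $1880.7 and $2082.1; elsewhere both bids give the same outcome.
$2076.3: truthful payoff $0, deviation payoff −$195.6 → loss $195.6.
$1939.3: truthful payoff $0, deviation payoff −$58.6 → loss $58.6.
$2024.2: truthful payoff $0, deviation payoff −$143.5 → loss $143.5.
$2462.8: outcomes coincide → loss $0.
Total loss = $195.6 + $58.6 + $143.5 = $397.7.

$397.7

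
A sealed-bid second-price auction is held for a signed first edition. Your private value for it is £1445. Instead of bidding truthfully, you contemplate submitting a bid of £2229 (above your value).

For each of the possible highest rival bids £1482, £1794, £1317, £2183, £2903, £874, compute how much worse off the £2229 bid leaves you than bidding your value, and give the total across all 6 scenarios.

The deviation costs you only when the competing bid falls strictly between £1445 and £2229; elsewhere both bids give the same outcome.
£1482: truthful payoff £0, deviation payoff −£37 → loss £37.
£1794: truthful payoff £0, deviation payoff −£349 → loss £349.
£1317: outcomes coincide → loss £0.
£2183: truthful payoff £0, deviation payoff −£738 → loss £738.
£2903: outcomes coincide → loss £0.
£874: outcomes coincide → loss £0.
Total loss = £37 + £349 + £738 = £1124.

£1124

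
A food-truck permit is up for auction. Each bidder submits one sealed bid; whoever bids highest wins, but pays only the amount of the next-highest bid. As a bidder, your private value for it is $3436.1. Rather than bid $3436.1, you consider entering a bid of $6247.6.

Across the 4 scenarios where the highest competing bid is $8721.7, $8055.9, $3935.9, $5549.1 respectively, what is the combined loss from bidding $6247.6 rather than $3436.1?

$2612.8

The deviation costs you only when the competing bid falls strictly between $3436.1 and $6247.6; elsewhere both bids give the same outcome.
$8721.7: outcomes coincide → loss $0.
$8055.9: outcomes coincide → loss $0.
$3935.9: truthful payoff $0, deviation payoff −$499.8 → loss $499.8.
$5549.1: truthful payoff $0, deviation payoff −$2113 → loss $2113.
Total loss = $499.8 + $2113 = $2612.8.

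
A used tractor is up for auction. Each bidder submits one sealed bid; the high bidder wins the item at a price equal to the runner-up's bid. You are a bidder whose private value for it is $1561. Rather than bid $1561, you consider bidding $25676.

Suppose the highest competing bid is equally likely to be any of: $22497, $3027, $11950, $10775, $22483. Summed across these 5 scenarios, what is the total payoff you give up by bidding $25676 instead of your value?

The deviation costs you only when the competing bid falls strictly between $1561 and $25676; elsewhere both bids give the same outcome.
$22497: truthful payoff $0, deviation payoff −$20936 → loss $20936.
$3027: truthful payoff $0, deviation payoff −$1466 → loss $1466.
$11950: truthful payoff $0, deviation payoff −$10389 → loss $10389.
$10775: truthful payoff $0, deviation payoff −$9214 → loss $9214.
$22483: truthful payoff $0, deviation payoff −$20922 → loss $20922.
Total loss = $20936 + $1466 + $10389 + $9214 + $20922 = $62927.

$62927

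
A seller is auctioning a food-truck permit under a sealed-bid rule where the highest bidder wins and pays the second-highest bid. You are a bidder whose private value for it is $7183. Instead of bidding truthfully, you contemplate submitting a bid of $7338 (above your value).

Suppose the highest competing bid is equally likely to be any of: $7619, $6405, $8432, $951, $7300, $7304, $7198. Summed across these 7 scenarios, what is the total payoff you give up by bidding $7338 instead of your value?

$253

The deviation costs you only when the competing bid falls strictly between $7183 and $7338; elsewhere both bids give the same outcome.
$7619: outcomes coincide → loss $0.
$6405: outcomes coincide → loss $0.
$8432: outcomes coincide → loss $0.
$951: outcomes coincide → loss $0.
$7300: truthful payoff $0, deviation payoff −$117 → loss $117.
$7304: truthful payoff $0, deviation payoff −$121 → loss $121.
$7198: truthful payoff $0, deviation payoff −$15 → loss $15.
Total loss = $117 + $121 + $15 = $253.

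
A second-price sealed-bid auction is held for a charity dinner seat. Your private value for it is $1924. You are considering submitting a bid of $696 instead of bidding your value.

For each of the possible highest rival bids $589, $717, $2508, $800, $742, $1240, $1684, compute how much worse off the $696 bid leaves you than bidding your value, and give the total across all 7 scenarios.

$4437

The deviation costs you only when the competing bid falls strictly between $696 and $1924; elsewhere both bids give the same outcome.
$589: outcomes coincide → loss $0.
$717: truthful payoff $1207, deviation payoff $0 → loss $1207.
$2508: outcomes coincide → loss $0.
$800: truthful payoff $1124, deviation payoff $0 → loss $1124.
$742: truthful payoff $1182, deviation payoff $0 → loss $1182.
$1240: truthful payoff $684, deviation payoff $0 → loss $684.
$1684: truthful payoff $240, deviation payoff $0 → loss $240.
Total loss = $1207 + $1124 + $1182 + $684 + $240 = $4437.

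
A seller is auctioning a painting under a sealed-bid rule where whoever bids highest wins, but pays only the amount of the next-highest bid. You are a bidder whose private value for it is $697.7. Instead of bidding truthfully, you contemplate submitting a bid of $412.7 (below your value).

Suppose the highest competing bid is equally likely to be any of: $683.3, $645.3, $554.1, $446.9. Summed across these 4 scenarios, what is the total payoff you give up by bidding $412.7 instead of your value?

The deviation costs you only when the competing bid falls strictly between $412.7 and $697.7; elsewhere both bids give the same outcome.
$683.3: truthful payoff $14.4, deviation payoff $0 → loss $14.4.
$645.3: truthful payoff $52.4, deviation payoff $0 → loss $52.4.
$554.1: truthful payoff $143.6, deviation payoff $0 → loss $143.6.
$446.9: truthful payoff $250.8, deviation payoff $0 → loss $250.8.
Total loss = $14.4 + $52.4 + $143.6 + $250.8 = $461.2.

$461.2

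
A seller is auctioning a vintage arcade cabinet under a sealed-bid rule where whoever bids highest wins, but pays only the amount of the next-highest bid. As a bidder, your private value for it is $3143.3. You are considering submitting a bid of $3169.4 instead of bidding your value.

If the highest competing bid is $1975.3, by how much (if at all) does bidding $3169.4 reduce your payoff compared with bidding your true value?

$0

Bidding your value $3143.3: you win (since $3143.3 > $1975.3) and pay $1975.3. Payoff $1168.
Bidding $3169.4: you win and pay $1975.3. Payoff $3143.3 − $1975.3 = $1168.
Difference = $1168 − $1168 = $0; both bids lead to the same outcome because the competing bid is below both your value and your alternative bid.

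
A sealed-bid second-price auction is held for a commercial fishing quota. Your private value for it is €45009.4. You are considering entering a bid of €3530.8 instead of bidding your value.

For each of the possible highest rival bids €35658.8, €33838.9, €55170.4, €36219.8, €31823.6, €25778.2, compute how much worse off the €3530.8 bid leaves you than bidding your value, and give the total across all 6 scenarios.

The deviation costs you only when the competing bid falls strictly between €3530.8 and €45009.4; elsewhere both bids give the same outcome.
€35658.8: truthful payoff €9350.6, deviation payoff €0 → loss €9350.6.
€33838.9: truthful payoff €11170.5, deviation payoff €0 → loss €11170.5.
€55170.4: outcomes coincide → loss €0.
€36219.8: truthful payoff €8789.6, deviation payoff €0 → loss €8789.6.
€31823.6: truthful payoff €13185.8, deviation payoff €0 → loss €13185.8.
€25778.2: truthful payoff €19231.2, deviation payoff €0 → loss €19231.2.
Total loss = €9350.6 + €11170.5 + €8789.6 + €13185.8 + €19231.2 = €61727.7.
Because the price is fixed by the runner-up's bid, deviating from your value can only change a good outcome into a bad one — never the reverse.

€61727.7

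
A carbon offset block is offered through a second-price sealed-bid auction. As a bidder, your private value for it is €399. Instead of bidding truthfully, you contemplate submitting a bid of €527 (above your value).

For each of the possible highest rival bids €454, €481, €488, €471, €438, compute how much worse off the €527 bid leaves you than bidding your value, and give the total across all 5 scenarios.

The deviation costs you only when the competing bid falls strictly between €399 and €527; elsewhere both bids give the same outcome.
€454: truthful payoff €0, deviation payoff −€55 → loss €55.
€481: truthful payoff €0, deviation payoff −€82 → loss €82.
€488: truthful payoff €0, deviation payoff −€89 → loss €89.
€471: truthful payoff €0, deviation payoff −€72 → loss €72.
€438: truthful payoff €0, deviation payoff −€39 → loss €39.
Total loss = €55 + €82 + €89 + €72 + €39 = €337.

€337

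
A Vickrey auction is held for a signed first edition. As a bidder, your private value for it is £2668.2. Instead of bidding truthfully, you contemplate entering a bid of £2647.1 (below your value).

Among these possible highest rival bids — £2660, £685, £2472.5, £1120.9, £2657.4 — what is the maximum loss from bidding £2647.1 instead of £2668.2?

£10.8

£2660: truthful gives £8.2, deviation gives £0 → loss £8.2.
£685: same outcome either way → loss £0.
£2472.5: same outcome either way → loss £0.
£1120.9: same outcome either way → loss £0.
£2657.4: truthful gives £10.8, deviation gives £0 → loss £10.8.
Maximum loss: £10.8.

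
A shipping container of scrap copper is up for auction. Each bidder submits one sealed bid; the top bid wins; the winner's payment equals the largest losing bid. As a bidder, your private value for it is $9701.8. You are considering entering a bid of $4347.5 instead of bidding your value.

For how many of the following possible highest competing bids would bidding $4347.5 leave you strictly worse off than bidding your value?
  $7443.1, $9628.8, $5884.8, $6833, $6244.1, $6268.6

6

The deviation hurts exactly when the highest competing bid lies strictly between $4347.5 and $9701.8 — underbidding then forfeits a profitable win.
$7443.1: inside the interval → strictly worse (loss $2258.7).
$9628.8: inside the interval → strictly worse (loss $73).
$5884.8: inside the interval → strictly worse (loss $3817).
$6833: inside the interval → strictly worse (loss $2868.8).
$6244.1: inside the interval → strictly worse (loss $3457.7).
$6268.6: inside the interval → strictly worse (loss $3433.2).
Count: 6.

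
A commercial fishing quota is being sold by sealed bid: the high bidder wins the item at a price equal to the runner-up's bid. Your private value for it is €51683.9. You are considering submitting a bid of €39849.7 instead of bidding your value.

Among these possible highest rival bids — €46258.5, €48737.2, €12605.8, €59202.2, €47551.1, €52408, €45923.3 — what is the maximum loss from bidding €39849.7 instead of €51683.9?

€46258.5: truthful gives €5425.4, deviation gives €0 → loss €5425.4.
€48737.2: truthful gives €2946.7, deviation gives €0 → loss €2946.7.
€12605.8: same outcome either way → loss €0.
€59202.2: same outcome either way → loss €0.
€47551.1: truthful gives €4132.8, deviation gives €0 → loss €4132.8.
€52408: same outcome either way → loss €0.
€45923.3: truthful gives €5760.6, deviation gives €0 → loss €5760.6.
Maximum loss: €5760.6.

€5760.6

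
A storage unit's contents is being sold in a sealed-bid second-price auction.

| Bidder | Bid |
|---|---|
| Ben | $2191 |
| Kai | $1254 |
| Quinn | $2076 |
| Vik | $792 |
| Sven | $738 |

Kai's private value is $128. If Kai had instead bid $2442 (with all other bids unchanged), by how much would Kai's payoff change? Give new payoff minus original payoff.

The highest bid among the other bidders is $2191; Kai's bid doesn't change that.
Original bid $1254: Kai is not highest (top rival bid is $2191); payoff $0.
Alternative bid $2442: Kai is highest, pays the top rival bid $2191; payoff $128 − $2191 = −$2063.
Change in payoff = −$2063 − ($0) = −$2063.

−$2063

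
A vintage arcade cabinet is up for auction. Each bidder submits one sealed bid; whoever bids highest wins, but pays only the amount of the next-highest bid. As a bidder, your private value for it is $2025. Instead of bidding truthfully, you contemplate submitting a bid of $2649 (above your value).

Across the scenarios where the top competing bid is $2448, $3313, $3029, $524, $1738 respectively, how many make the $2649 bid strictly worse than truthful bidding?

1

The deviation hurts exactly when the highest competing bid lies strictly between $2025 and $2649 — overbidding then wins at a price above your value.
$2448: inside the interval → strictly worse (loss $423).
$3313: above both → same outcome either way.
$3029: above both → same outcome either way.
$524: below both → same outcome either way.
$1738: below both → same outcome either way.
Count: 1.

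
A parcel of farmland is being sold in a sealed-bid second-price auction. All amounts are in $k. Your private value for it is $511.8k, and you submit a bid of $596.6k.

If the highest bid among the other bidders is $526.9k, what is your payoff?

−$15.1k

Your bid $596.6k exceeds the highest competing bid $526.9k, so you win.
In a second-price auction the winner pays the second-highest bid, $526.9k.
Payoff = value − price = $511.8k − $526.9k = −$15.1k.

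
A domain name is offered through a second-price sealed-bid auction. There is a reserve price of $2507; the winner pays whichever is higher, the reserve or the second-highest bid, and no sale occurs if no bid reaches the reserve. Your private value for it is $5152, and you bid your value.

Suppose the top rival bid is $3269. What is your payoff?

Your bid $5152 is the highest and exceeds the reserve.
Price = max(second-highest bid, reserve) = max($3269, $2507) = $3269.
Payoff = $5152 − $3269 = $1883.

$1883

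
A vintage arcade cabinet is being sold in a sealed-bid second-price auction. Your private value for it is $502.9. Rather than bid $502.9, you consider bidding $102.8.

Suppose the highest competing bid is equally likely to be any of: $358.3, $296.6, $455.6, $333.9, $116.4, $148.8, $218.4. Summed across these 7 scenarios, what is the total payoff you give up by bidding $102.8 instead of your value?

The deviation costs you only when the competing bid falls strictly between $102.8 and $502.9; elsewhere both bids give the same outcome.
$358.3: truthful payoff $144.6, deviation payoff $0 → loss $144.6.
$296.6: truthful payoff $206.3, deviation payoff $0 → loss $206.3.
$455.6: truthful payoff $47.3, deviation payoff $0 → loss $47.3.
$333.9: truthful payoff $169, deviation payoff $0 → loss $169.
$116.4: truthful payoff $386.5, deviation payoff $0 → loss $386.5.
$148.8: truthful payoff $354.1, deviation payoff $0 → loss $354.1.
$218.4: truthful payoff $284.5, deviation payoff $0 → loss $284.5.
Total loss = $144.6 + $206.3 + $47.3 + $169 + $386.5 + $354.1 + $284.5 = $1592.3.

$1592.3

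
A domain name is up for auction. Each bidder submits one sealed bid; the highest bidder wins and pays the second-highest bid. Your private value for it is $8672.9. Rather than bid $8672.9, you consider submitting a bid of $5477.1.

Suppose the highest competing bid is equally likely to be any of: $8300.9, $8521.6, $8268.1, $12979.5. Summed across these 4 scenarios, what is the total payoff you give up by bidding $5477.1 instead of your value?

$928.1

The deviation costs you only when the competing bid falls strictly between $5477.1 and $8672.9; elsewhere both bids give the same outcome.
$8300.9: truthful payoff $372, deviation payoff $0 → loss $372.
$8521.6: truthful payoff $151.3, deviation payoff $0 → loss $151.3.
$8268.1: truthful payoff $404.8, deviation payoff $0 → loss $404.8.
$12979.5: outcomes coincide → loss $0.
Total loss = $372 + $151.3 + $404.8 = $928.1.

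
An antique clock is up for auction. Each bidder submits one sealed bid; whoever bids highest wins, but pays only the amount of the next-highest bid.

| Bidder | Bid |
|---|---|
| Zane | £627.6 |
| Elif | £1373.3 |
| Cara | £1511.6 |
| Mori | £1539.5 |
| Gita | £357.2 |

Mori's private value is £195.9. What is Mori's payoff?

−£1315.7

Highest bid: Mori at £1539.5, so Mori wins.
Second-highest bid: Cara at £1511.6 — that is the price the winner pays.
Mori's payoff = value − price = £195.9 − £1511.6 = −£1315.7.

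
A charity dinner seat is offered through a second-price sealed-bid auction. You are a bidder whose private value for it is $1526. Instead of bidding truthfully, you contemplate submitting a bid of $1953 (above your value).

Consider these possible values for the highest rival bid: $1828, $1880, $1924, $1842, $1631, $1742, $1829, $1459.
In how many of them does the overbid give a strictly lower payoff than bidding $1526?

The deviation hurts exactly when the highest competing bid lies strictly between $1526 and $1953 — overbidding then wins at a price above your value.
$1828: inside the interval → strictly worse (loss $302).
$1880: inside the interval → strictly worse (loss $354).
$1924: inside the interval → strictly worse (loss $398).
$1842: inside the interval → strictly worse (loss $316).
$1631: inside the interval → strictly worse (loss $105).
$1742: inside the interval → strictly worse (loss $216).
$1829: inside the interval → strictly worse (loss $303).
$1459: below both → same outcome either way.
Count: 7.

7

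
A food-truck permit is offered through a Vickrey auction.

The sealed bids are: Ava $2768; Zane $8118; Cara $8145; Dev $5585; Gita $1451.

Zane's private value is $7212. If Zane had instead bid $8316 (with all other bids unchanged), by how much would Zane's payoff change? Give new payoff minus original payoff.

−$933

The highest bid among the other bidders is $8145; Zane's bid doesn't change that.
Original bid $8118: Zane is not highest (top rival bid is $8145); payoff $0.
Alternative bid $8316: Zane is highest, pays the top rival bid $8145; payoff $7212 − $8145 = −$933.
Change in payoff = −$933 − ($0) = −$933.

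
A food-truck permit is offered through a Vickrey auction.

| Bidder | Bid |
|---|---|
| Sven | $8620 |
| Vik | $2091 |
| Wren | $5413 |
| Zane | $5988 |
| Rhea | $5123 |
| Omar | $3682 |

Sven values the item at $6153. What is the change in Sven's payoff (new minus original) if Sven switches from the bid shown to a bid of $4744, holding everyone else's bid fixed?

−$165

The highest bid among the other bidders is $5988; Sven's bid doesn't change that.
Original bid $8620: Sven is highest, pays the top rival bid $5988; payoff $6153 − $5988 = $165.
Alternative bid $4744: Sven is not highest (top rival bid is $5988); payoff $0.
Change in payoff = $0 − ($165) = −$165.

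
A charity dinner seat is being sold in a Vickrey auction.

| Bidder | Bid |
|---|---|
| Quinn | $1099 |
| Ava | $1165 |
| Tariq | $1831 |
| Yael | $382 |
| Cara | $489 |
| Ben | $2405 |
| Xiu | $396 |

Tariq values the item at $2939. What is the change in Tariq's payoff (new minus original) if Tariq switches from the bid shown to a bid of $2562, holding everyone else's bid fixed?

$534

The highest bid among the other bidders is $2405; Tariq's bid doesn't change that.
Original bid $1831: Tariq is not highest (top rival bid is $2405); payoff $0.
Alternative bid $2562: Tariq is highest, pays the top rival bid $2405; payoff $2939 − $2405 = $534.
Change in payoff = $534 − ($0) = $534.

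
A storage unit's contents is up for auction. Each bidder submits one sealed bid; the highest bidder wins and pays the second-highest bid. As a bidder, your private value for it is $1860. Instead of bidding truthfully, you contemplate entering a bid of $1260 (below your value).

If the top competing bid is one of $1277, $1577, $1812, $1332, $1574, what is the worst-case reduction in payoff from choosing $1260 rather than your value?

$583

$1277: truthful gives $583, deviation gives $0 → loss $583.
$1577: truthful gives $283, deviation gives $0 → loss $283.
$1812: truthful gives $48, deviation gives $0 → loss $48.
$1332: truthful gives $528, deviation gives $0 → loss $528.
$1574: truthful gives $286, deviation gives $0 → loss $286.
Maximum loss: $583.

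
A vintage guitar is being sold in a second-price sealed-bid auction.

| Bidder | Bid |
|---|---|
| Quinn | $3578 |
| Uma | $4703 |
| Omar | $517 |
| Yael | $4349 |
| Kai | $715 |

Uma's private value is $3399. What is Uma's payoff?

Highest bid: Uma at $4703, so Uma wins.
Second-highest bid: Yael at $4349 — that is the price the winner pays.
Uma's payoff = value − price = $3399 − $4349 = −$950.

−$950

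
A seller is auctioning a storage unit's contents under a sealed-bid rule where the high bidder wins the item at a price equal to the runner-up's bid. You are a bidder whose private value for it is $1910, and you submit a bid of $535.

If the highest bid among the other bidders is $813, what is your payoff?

$0

Your bid $535 is below the highest competing bid $813, so you lose.
A losing bidder pays nothing and receives nothing: payoff = $0.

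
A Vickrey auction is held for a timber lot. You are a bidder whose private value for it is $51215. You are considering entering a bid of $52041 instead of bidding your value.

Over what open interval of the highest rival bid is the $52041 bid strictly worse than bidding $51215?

($51215, $52041)

If the competing bid is below $51215, both bids win at the same price — no difference.
If it is above $52041, both bids lose — no difference.
If it lies strictly between $51215 and $52041, bidding your value loses (payoff 0) while bidding $52041 wins at a price above your value (payoff negative).
So the deviation strictly hurts on the open interval ($51215, $52041).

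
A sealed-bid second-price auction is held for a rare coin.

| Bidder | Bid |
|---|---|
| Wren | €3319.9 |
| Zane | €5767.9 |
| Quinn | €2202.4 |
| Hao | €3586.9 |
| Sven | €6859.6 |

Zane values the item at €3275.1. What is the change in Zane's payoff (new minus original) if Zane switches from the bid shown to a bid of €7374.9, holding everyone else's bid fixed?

−€3584.5

The highest bid among the other bidders is €6859.6; Zane's bid doesn't change that.
Original bid €5767.9: Zane is not highest (top rival bid is €6859.6); payoff €0.
Alternative bid €7374.9: Zane is highest, pays the top rival bid €6859.6; payoff €3275.1 − €6859.6 = −€3584.5.
Change in payoff = −€3584.5 − (€0) = −€3584.5.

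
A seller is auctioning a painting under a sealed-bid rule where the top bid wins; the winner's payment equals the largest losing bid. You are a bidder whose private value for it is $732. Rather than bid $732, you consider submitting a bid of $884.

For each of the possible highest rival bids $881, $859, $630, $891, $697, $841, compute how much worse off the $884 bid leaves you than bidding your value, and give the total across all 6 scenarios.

The deviation costs you only when the competing bid falls strictly between $732 and $884; elsewhere both bids give the same outcome.
$881: truthful payoff $0, deviation payoff −$149 → loss $149.
$859: truthful payoff $0, deviation payoff −$127 → loss $127.
$630: outcomes coincide → loss $0.
$891: outcomes coincide → loss $0.
$697: outcomes coincide → loss $0.
$841: truthful payoff $0, deviation payoff −$109 → loss $109.
Total loss = $149 + $127 + $109 = $385.

$385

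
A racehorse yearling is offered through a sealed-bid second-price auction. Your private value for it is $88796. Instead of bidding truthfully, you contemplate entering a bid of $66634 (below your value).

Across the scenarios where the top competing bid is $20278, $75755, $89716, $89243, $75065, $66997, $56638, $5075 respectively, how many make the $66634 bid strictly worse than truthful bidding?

3

The deviation hurts exactly when the highest competing bid lies strictly between $66634 and $88796 — underbidding then forfeits a profitable win.
$20278: below both → same outcome either way.
$75755: inside the interval → strictly worse (loss $13041).
$89716: above both → same outcome either way.
$89243: above both → same outcome either way.
$75065: inside the interval → strictly worse (loss $13731).
$66997: inside the interval → strictly worse (loss $21799).
$56638: below both → same outcome either way.
$5075: below both → same outcome either way.
Count: 3.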